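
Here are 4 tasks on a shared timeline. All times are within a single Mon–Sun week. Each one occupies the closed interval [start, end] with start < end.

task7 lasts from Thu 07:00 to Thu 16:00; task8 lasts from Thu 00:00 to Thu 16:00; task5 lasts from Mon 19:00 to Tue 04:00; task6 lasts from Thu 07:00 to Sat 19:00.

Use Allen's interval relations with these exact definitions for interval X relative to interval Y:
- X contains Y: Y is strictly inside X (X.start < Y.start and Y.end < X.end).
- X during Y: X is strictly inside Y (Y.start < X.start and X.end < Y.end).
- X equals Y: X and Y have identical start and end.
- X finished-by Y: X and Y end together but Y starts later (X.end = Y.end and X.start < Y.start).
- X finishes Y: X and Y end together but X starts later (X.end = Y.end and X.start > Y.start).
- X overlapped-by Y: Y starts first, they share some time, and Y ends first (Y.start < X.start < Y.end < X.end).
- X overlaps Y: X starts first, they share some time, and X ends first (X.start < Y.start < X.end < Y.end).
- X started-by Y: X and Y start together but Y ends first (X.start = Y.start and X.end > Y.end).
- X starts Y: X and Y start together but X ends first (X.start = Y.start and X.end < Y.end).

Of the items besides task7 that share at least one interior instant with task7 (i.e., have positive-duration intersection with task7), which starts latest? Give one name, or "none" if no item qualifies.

Target task7 = [Thu 07:00, Thu 16:00].
task5 [Mon 19:00, Tue 04:00] → before → excluded.
task6 [Thu 07:00, Sat 19:00] → started-by → candidate.
task8 [Thu 00:00, Thu 16:00] → finished-by → candidate.
Among candidates, latest start is Thu 07:00 → task6.

task6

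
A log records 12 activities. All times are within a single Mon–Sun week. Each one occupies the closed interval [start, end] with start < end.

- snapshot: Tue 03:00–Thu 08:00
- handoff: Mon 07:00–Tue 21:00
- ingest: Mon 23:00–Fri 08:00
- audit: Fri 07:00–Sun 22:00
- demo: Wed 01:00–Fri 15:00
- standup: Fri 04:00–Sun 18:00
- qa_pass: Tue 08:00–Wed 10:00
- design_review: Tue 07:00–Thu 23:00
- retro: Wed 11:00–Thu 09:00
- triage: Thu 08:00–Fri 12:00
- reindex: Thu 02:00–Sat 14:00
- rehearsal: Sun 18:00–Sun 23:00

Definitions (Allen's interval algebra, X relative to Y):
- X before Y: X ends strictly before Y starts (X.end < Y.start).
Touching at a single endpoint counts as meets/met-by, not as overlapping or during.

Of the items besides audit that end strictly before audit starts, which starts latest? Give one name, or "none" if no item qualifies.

Target audit = [Fri 07:00, Sun 22:00].
demo [Wed 01:00, Fri 15:00] → overlaps → excluded.
design_review [Tue 07:00, Thu 23:00] → before → candidate.
handoff [Mon 07:00, Tue 21:00] → before → candidate.
ingest [Mon 23:00, Fri 08:00] → overlaps → excluded.
qa_pass [Tue 08:00, Wed 10:00] → before → candidate.
rehearsal [Sun 18:00, Sun 23:00] → overlapped-by → excluded.
reindex [Thu 02:00, Sat 14:00] → overlaps → excluded.
retro [Wed 11:00, Thu 09:00] → before → candidate.
snapshot [Tue 03:00, Thu 08:00] → before → candidate.
standup [Fri 04:00, Sun 18:00] → overlaps → excluded.
triage [Thu 08:00, Fri 12:00] → overlaps → excluded.
Among candidates, latest start is Wed 11:00 → retro.

retro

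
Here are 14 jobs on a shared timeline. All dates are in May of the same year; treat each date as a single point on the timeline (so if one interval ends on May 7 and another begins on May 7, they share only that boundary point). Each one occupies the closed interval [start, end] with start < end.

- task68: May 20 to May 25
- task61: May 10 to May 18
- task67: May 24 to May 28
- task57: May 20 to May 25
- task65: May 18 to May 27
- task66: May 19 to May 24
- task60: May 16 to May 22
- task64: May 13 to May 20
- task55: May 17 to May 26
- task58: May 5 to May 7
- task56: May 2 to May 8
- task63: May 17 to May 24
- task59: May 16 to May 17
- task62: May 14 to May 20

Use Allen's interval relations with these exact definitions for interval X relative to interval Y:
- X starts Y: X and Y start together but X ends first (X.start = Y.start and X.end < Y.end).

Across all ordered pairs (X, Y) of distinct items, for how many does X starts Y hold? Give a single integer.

2

Checking all 182 ordered pairs for relation 'starts'; matching pairs in alphabetical order:
(task59, task60): task59 starts task60 ✓
(task63, task55): task63 starts task55 ✓
Count: 2.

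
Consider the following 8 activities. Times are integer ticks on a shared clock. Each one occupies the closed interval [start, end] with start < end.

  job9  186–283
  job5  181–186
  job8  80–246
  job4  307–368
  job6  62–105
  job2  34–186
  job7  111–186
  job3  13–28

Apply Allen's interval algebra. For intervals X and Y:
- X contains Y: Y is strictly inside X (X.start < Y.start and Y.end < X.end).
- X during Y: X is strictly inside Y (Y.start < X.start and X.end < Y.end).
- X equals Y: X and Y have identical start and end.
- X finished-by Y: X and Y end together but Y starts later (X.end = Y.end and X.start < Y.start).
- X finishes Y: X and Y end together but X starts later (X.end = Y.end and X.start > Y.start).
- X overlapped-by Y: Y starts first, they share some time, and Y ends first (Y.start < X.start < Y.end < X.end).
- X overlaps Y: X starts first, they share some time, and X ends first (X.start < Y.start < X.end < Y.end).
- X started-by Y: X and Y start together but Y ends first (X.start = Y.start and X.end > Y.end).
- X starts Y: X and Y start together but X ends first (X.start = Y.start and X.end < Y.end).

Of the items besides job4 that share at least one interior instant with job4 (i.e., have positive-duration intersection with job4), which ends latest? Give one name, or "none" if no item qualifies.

none

Target job4 = [307, 368].
job2 [34, 186] → before → excluded.
job3 [13, 28] → before → excluded.
job5 [181, 186] → before → excluded.
job6 [62, 105] → before → excluded.
job7 [111, 186] → before → excluded.
job8 [80, 246] → before → excluded.
job9 [186, 283] → before → excluded.
No candidates → none.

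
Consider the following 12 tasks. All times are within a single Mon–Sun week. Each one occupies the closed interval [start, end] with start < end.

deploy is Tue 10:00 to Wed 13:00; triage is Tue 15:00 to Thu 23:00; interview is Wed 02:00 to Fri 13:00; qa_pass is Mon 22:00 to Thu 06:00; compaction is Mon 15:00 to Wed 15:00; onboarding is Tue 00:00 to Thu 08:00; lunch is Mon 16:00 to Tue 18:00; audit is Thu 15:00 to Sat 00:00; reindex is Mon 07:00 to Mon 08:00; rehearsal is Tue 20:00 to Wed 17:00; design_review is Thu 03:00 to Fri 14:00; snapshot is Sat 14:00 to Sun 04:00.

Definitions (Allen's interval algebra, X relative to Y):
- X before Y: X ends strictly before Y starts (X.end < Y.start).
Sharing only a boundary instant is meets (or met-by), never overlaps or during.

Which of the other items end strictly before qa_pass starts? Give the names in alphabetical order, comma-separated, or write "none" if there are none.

reindex

Target qa_pass = [Mon 22:00, Thu 06:00].
audit [Thu 15:00, Sat 00:00] → after → no.
compaction [Mon 15:00, Wed 15:00] → overlaps → no.
deploy [Tue 10:00, Wed 13:00] → during → no.
design_review [Thu 03:00, Fri 14:00] → overlapped-by → no.
interview [Wed 02:00, Fri 13:00] → overlapped-by → no.
lunch [Mon 16:00, Tue 18:00] → overlaps → no.
onboarding [Tue 00:00, Thu 08:00] → overlapped-by → no.
rehearsal [Tue 20:00, Wed 17:00] → during → no.
reindex [Mon 07:00, Mon 08:00] → before → yes.
snapshot [Sat 14:00, Sun 04:00] → after → no.
triage [Tue 15:00, Thu 23:00] → overlapped-by → no.
Result: reindex.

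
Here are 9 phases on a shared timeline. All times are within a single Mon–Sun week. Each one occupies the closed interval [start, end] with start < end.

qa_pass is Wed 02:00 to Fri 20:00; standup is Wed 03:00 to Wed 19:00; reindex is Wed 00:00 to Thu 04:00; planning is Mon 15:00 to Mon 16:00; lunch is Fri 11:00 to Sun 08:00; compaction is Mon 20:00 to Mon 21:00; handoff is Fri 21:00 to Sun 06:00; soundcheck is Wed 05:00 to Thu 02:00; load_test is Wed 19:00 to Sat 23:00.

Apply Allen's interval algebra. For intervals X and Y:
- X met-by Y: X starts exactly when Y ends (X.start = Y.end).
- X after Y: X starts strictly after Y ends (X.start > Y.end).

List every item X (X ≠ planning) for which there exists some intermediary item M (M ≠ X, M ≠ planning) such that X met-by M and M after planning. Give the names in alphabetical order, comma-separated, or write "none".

load_test

Target planning = [Mon 15:00, Mon 16:00].
Intermediaries M with M after planning: compaction, handoff, load_test, lunch, qa_pass, reindex, soundcheck, standup.
Via compaction — items with X met-by compaction: none.
Via handoff — items with X met-by handoff: none.
Via load_test — items with X met-by load_test: none.
Via lunch — items with X met-by lunch: none.
Via qa_pass — items with X met-by qa_pass: none.
Via reindex — items with X met-by reindex: none.
Via soundcheck — items with X met-by soundcheck: none.
Via standup — items with X met-by standup: load_test.
Union: load_test.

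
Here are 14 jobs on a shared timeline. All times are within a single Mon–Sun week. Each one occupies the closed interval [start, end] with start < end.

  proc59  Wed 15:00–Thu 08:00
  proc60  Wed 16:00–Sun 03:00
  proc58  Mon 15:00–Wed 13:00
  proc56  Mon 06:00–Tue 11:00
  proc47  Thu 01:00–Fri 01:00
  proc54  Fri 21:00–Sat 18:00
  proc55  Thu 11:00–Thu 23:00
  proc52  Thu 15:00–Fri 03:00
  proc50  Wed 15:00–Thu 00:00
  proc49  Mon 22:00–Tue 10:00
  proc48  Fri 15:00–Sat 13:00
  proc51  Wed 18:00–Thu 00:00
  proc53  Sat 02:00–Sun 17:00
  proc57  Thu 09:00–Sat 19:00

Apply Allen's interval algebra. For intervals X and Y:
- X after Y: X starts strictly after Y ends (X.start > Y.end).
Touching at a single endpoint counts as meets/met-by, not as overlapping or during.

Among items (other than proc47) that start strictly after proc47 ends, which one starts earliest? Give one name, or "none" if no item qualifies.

proc48

Target proc47 = [Thu 01:00, Fri 01:00].
proc48 [Fri 15:00, Sat 13:00] → after → candidate.
proc49 [Mon 22:00, Tue 10:00] → before → excluded.
proc50 [Wed 15:00, Thu 00:00] → before → excluded.
proc51 [Wed 18:00, Thu 00:00] → before → excluded.
proc52 [Thu 15:00, Fri 03:00] → overlapped-by → excluded.
proc53 [Sat 02:00, Sun 17:00] → after → candidate.
proc54 [Fri 21:00, Sat 18:00] → after → candidate.
proc55 [Thu 11:00, Thu 23:00] → during → excluded.
proc56 [Mon 06:00, Tue 11:00] → before → excluded.
proc57 [Thu 09:00, Sat 19:00] → overlapped-by → excluded.
proc58 [Mon 15:00, Wed 13:00] → before → excluded.
proc59 [Wed 15:00, Thu 08:00] → overlaps → excluded.
proc60 [Wed 16:00, Sun 03:00] → contains → excluded.
Among candidates, earliest start is Fri 15:00 → proc48.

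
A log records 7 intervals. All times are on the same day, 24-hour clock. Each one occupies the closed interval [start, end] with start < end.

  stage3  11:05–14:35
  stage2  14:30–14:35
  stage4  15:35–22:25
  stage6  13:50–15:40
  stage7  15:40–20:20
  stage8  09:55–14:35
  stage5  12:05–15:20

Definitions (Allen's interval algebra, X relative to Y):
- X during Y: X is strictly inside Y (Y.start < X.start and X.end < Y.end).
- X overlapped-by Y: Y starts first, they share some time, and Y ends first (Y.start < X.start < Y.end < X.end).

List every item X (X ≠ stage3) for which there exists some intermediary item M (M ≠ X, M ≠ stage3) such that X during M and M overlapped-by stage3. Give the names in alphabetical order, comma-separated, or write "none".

stage2

Target stage3 = [11:05, 14:35].
Intermediaries M with M overlapped-by stage3: stage5, stage6.
Via stage5 — items with X during stage5: stage2.
Via stage6 — items with X during stage6: stage2.
Union: stage2.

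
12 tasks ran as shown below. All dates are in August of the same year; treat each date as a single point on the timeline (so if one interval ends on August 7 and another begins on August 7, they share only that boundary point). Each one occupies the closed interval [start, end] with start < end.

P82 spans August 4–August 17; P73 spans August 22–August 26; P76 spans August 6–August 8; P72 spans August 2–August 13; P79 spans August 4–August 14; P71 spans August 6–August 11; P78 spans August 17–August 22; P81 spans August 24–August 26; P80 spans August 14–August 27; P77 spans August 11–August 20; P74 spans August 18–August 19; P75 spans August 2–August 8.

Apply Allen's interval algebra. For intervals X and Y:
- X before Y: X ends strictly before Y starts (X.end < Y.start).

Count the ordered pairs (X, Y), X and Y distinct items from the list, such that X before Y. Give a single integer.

34

Checking all 132 ordered pairs for relation 'before'; matching pairs in alphabetical order:
(P71, P73): P71 before P73 ✓
(P71, P74): P71 before P74 ✓
(P71, P78): P71 before P78 ✓
(P71, P80): P71 before P80 ✓
(P71, P81): P71 before P81 ✓
(P72, P73): P72 before P73 ✓
(P72, P74): P72 before P74 ✓
(P72, P78): P72 before P78 ✓
(P72, P80): P72 before P80 ✓
(P72, P81): P72 before P81 ✓
(P74, P73): P74 before P73 ✓
(P74, P81): P74 before P81 ✓
(P75, P73): P75 before P73 ✓
(P75, P74): P75 before P74 ✓
(P75, P77): P75 before P77 ✓
(P75, P78): P75 before P78 ✓
(P75, P80): P75 before P80 ✓
(P75, P81): P75 before P81 ✓
(P76, P73): P76 before P73 ✓
(P76, P74): P76 before P74 ✓
(P76, P77): P76 before P77 ✓
(P76, P78): P76 before P78 ✓
(P76, P80): P76 before P80 ✓
(P76, P81): P76 before P81 ✓
... plus 10 further pairs not listed.
Count: 34.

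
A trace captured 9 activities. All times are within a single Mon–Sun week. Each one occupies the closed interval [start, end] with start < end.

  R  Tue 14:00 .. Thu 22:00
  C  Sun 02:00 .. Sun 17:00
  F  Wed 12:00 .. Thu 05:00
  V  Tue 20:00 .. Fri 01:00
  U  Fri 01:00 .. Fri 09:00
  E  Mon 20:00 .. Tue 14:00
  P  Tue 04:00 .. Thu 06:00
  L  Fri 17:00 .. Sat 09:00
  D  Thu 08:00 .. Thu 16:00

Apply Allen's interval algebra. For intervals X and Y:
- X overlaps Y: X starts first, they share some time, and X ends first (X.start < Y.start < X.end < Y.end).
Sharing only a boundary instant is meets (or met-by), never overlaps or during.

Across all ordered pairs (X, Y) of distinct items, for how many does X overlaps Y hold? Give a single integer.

Checking all 72 ordered pairs for relation 'overlaps'; matching pairs in alphabetical order:
(E, P): E overlaps P ✓
(P, R): P overlaps R ✓
(P, V): P overlaps V ✓
(R, V): R overlaps V ✓
Count: 4.

4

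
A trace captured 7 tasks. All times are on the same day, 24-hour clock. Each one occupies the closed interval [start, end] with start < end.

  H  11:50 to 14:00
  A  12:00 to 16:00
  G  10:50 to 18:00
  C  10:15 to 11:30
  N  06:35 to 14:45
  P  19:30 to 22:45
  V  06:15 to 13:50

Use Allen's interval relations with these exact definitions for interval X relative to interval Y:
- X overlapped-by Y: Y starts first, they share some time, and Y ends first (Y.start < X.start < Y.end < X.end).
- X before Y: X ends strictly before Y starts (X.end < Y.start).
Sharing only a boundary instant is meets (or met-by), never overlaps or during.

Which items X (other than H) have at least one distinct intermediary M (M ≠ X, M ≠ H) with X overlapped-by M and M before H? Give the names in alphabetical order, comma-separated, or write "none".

Target H = [11:50, 14:00].
Intermediaries M with M before H: C.
Via C — items with X overlapped-by C: G.
Union: G.

G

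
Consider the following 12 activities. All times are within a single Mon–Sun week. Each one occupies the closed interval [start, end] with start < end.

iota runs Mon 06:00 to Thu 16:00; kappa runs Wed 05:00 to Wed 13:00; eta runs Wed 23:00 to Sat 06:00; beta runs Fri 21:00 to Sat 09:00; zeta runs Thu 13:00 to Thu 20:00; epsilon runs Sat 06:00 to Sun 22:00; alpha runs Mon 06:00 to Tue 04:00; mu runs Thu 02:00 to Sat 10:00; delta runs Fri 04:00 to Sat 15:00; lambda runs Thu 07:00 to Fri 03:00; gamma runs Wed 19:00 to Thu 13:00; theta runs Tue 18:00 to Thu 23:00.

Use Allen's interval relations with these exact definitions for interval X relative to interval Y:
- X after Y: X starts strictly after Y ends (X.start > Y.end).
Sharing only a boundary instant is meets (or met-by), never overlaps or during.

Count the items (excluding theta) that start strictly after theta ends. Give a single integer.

Target theta = [Tue 18:00, Thu 23:00].
alpha [Mon 06:00, Tue 04:00] → before → no.
beta [Fri 21:00, Sat 09:00] → after → counts.
delta [Fri 04:00, Sat 15:00] → after → counts.
epsilon [Sat 06:00, Sun 22:00] → after → counts.
eta [Wed 23:00, Sat 06:00] → overlapped-by → no.
gamma [Wed 19:00, Thu 13:00] → during → no.
iota [Mon 06:00, Thu 16:00] → overlaps → no.
kappa [Wed 05:00, Wed 13:00] → during → no.
lambda [Thu 07:00, Fri 03:00] → overlapped-by → no.
mu [Thu 02:00, Sat 10:00] → overlapped-by → no.
zeta [Thu 13:00, Thu 20:00] → during → no.
Total: 3.

3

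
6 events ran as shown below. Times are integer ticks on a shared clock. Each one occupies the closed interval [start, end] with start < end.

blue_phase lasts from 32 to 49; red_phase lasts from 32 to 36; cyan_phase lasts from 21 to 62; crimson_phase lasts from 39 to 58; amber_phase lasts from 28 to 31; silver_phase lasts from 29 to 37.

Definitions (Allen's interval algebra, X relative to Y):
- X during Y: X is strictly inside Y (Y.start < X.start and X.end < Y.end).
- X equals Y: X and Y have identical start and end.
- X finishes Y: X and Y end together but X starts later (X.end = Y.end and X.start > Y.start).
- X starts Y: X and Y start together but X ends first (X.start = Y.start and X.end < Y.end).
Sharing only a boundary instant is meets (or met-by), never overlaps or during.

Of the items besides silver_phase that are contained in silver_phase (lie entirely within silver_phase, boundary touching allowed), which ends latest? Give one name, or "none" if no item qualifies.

red_phase

Target silver_phase = [29, 37].
amber_phase [28, 31] → overlaps → excluded.
blue_phase [32, 49] → overlapped-by → excluded.
crimson_phase [39, 58] → after → excluded.
cyan_phase [21, 62] → contains → excluded.
red_phase [32, 36] → during → candidate.
Among candidates, latest end is 36 → red_phase.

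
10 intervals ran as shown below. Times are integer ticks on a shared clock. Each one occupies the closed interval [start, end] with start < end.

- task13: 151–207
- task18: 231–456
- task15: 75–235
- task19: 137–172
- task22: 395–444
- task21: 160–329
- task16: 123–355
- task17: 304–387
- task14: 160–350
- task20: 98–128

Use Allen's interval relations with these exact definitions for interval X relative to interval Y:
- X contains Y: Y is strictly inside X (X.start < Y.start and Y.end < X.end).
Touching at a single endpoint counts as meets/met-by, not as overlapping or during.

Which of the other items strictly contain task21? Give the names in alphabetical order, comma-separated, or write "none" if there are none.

task16

Target task21 = [160, 329].
task13 [151, 207] → overlaps → no.
task14 [160, 350] → started-by → no.
task15 [75, 235] → overlaps → no.
task16 [123, 355] → contains → yes.
task17 [304, 387] → overlapped-by → no.
task18 [231, 456] → overlapped-by → no.
task19 [137, 172] → overlaps → no.
task20 [98, 128] → before → no.
task22 [395, 444] → after → no.
Result: task16.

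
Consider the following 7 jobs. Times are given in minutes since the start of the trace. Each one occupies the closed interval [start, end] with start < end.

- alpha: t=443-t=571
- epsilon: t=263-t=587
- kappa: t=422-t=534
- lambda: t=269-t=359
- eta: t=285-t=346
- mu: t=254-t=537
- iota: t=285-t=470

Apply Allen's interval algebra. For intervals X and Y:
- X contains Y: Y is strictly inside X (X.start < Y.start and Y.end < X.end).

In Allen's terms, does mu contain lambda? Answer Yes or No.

Yes

mu = [t=254, t=537], lambda = [t=269, t=359].
Actual relation of mu to lambda: contains.
Asked whether 'contains' holds → Yes.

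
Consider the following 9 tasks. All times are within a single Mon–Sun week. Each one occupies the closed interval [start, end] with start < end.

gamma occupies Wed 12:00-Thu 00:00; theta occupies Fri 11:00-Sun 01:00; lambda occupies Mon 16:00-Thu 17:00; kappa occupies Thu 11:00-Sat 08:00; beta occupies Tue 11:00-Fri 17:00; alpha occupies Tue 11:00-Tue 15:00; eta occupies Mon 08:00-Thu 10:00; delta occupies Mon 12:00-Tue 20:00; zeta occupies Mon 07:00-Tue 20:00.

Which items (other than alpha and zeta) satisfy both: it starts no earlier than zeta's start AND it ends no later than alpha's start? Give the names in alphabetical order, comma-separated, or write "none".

none

Conditions: its start is no earlier than zeta's start (X.start >= Mon 07:00) AND its end is no later than alpha's start (X.end <= Tue 11:00).
beta: start Tue 11:00 >= Mon 07:00? ✓; end Fri 17:00 <= Tue 11:00? ✗ → no.
delta: start Mon 12:00 >= Mon 07:00? ✓; end Tue 20:00 <= Tue 11:00? ✗ → no.
eta: start Mon 08:00 >= Mon 07:00? ✓; end Thu 10:00 <= Tue 11:00? ✗ → no.
gamma: start Wed 12:00 >= Mon 07:00? ✓; end Thu 00:00 <= Tue 11:00? ✗ → no.
kappa: start Thu 11:00 >= Mon 07:00? ✓; end Sat 08:00 <= Tue 11:00? ✗ → no.
lambda: start Mon 16:00 >= Mon 07:00? ✓; end Thu 17:00 <= Tue 11:00? ✗ → no.
theta: start Fri 11:00 >= Mon 07:00? ✓; end Sun 01:00 <= Tue 11:00? ✗ → no.
Result: none.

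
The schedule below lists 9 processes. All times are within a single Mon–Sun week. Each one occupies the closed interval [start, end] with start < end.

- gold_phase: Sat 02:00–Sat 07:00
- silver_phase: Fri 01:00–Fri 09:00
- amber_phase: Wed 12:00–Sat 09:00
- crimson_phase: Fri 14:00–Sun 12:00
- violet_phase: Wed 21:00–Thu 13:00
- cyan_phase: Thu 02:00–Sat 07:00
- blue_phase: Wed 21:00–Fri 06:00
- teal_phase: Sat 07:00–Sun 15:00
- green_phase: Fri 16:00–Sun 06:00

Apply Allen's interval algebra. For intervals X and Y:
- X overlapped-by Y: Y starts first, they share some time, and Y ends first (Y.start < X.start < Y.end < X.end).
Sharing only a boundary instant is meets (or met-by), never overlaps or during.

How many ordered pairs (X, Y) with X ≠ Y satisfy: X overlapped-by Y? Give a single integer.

10

Checking all 72 ordered pairs for relation 'overlapped-by'; matching pairs in alphabetical order:
(crimson_phase, amber_phase): crimson_phase overlapped-by amber_phase ✓
(crimson_phase, cyan_phase): crimson_phase overlapped-by cyan_phase ✓
(cyan_phase, blue_phase): cyan_phase overlapped-by blue_phase ✓
(cyan_phase, violet_phase): cyan_phase overlapped-by violet_phase ✓
(green_phase, amber_phase): green_phase overlapped-by amber_phase ✓
(green_phase, cyan_phase): green_phase overlapped-by cyan_phase ✓
(silver_phase, blue_phase): silver_phase overlapped-by blue_phase ✓
(teal_phase, amber_phase): teal_phase overlapped-by amber_phase ✓
(teal_phase, crimson_phase): teal_phase overlapped-by crimson_phase ✓
(teal_phase, green_phase): teal_phase overlapped-by green_phase ✓
Count: 10.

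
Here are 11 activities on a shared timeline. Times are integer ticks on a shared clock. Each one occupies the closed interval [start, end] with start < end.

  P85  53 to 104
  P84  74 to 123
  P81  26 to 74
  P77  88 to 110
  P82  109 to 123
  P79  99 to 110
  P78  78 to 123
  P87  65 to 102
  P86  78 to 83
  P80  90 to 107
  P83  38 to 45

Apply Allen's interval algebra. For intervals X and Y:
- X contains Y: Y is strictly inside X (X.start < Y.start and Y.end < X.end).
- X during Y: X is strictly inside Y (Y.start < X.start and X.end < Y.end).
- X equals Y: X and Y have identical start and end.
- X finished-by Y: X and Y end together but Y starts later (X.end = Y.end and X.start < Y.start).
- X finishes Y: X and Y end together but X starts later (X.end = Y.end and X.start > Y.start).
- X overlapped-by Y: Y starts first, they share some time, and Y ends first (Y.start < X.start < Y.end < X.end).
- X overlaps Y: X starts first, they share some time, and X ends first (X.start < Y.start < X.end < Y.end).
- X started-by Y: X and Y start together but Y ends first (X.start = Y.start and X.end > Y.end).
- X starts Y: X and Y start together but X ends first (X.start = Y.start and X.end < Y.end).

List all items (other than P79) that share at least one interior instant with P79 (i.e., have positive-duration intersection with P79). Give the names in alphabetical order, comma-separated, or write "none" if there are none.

P77, P78, P80, P82, P84, P85, P87

Target P79 = [99, 110].
P77 [88, 110] → finished-by → yes.
P78 [78, 123] → contains → yes.
P80 [90, 107] → overlaps → yes.
P81 [26, 74] → before → no.
P82 [109, 123] → overlapped-by → yes.
P83 [38, 45] → before → no.
P84 [74, 123] → contains → yes.
P85 [53, 104] → overlaps → yes.
P86 [78, 83] → before → no.
P87 [65, 102] → overlaps → yes.
Result: P77, P78, P80, P82, P84, P85, P87.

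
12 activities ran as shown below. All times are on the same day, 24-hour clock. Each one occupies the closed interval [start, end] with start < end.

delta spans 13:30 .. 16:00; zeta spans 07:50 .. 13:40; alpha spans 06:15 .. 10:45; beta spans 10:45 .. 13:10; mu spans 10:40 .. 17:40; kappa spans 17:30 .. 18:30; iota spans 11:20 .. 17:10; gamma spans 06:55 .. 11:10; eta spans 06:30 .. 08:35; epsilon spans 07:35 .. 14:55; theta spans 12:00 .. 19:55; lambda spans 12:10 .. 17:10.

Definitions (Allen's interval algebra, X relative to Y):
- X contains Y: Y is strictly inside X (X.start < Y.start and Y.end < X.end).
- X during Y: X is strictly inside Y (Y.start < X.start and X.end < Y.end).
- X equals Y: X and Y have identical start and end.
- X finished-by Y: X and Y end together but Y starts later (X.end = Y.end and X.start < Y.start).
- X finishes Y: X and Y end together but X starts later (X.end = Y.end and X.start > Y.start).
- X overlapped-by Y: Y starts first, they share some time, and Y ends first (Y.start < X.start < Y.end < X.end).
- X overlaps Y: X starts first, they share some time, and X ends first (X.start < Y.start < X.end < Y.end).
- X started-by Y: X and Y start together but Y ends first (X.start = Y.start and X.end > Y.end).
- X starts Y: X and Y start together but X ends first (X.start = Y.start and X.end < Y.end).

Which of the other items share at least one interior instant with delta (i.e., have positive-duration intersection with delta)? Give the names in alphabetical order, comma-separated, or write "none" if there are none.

Target delta = [13:30, 16:00].
alpha [06:15, 10:45] → before → no.
beta [10:45, 13:10] → before → no.
epsilon [07:35, 14:55] → overlaps → yes.
eta [06:30, 08:35] → before → no.
gamma [06:55, 11:10] → before → no.
iota [11:20, 17:10] → contains → yes.
kappa [17:30, 18:30] → after → no.
lambda [12:10, 17:10] → contains → yes.
mu [10:40, 17:40] → contains → yes.
theta [12:00, 19:55] → contains → yes.
zeta [07:50, 13:40] → overlaps → yes.
Result: epsilon, iota, lambda, mu, theta, zeta.

epsilon, iota, lambda, mu, theta, zeta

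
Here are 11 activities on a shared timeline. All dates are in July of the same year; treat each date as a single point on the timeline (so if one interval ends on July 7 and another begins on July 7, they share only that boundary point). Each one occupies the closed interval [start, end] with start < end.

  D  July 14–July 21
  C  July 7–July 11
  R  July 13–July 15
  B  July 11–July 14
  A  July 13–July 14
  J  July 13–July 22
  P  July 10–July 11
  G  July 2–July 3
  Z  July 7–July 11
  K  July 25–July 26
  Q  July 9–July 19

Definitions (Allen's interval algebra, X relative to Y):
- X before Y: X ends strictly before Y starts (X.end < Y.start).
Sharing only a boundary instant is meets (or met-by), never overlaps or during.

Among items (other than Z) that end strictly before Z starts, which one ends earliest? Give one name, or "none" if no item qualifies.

Target Z = [July 7, July 11].
A [July 13, July 14] → after → excluded.
B [July 11, July 14] → met-by → excluded.
C [July 7, July 11] → equals → excluded.
D [July 14, July 21] → after → excluded.
G [July 2, July 3] → before → candidate.
J [July 13, July 22] → after → excluded.
K [July 25, July 26] → after → excluded.
P [July 10, July 11] → finishes → excluded.
Q [July 9, July 19] → overlapped-by → excluded.
R [July 13, July 15] → after → excluded.
Among candidates, earliest end is July 3 → G.

G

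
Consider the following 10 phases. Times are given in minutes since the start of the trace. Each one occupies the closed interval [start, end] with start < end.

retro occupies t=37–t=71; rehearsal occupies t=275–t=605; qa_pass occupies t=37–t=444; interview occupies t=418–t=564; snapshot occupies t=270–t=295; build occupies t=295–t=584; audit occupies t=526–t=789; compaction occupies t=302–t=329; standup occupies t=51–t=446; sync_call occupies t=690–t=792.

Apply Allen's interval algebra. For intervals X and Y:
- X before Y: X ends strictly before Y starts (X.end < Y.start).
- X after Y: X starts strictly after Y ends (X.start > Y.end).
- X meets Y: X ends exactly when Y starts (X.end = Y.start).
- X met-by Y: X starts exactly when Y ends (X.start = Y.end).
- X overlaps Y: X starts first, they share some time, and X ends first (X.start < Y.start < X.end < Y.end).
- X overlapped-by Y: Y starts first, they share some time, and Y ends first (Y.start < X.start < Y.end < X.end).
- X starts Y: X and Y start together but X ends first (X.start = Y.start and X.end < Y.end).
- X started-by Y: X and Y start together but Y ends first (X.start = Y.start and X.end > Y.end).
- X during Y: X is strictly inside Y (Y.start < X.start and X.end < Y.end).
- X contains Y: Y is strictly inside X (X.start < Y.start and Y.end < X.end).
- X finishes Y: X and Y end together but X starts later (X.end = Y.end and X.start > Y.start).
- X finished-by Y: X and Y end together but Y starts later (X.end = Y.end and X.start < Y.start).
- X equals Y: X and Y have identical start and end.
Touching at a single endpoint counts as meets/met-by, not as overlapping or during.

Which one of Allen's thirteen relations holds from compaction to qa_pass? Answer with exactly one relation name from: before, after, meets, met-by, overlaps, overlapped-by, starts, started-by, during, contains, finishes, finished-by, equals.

during

compaction = [t=302, t=329]; qa_pass = [t=37, t=444].
Compare endpoints: compaction.start > qa_pass.start, compaction.start < qa_pass.end, compaction.end > qa_pass.start, compaction.end < qa_pass.end.
That pattern is 'during'.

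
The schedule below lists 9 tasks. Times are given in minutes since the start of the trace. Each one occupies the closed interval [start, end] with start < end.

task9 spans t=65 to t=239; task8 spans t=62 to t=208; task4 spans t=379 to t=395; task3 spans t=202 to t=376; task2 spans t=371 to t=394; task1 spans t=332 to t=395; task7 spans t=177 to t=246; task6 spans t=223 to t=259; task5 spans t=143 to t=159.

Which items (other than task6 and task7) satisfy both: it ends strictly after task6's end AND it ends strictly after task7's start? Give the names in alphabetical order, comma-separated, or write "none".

Conditions: its end is strictly after task6's end (X.end > t=259) AND its end is strictly after task7's start (X.end > t=177).
task1: end t=395 > t=259? ✓; end t=395 > t=177? ✓ → yes.
task2: end t=394 > t=259? ✓; end t=394 > t=177? ✓ → yes.
task3: end t=376 > t=259? ✓; end t=376 > t=177? ✓ → yes.
task4: end t=395 > t=259? ✓; end t=395 > t=177? ✓ → yes.
task5: end t=159 > t=259? ✗; end t=159 > t=177? ✗ → no.
task8: end t=208 > t=259? ✗; end t=208 > t=177? ✓ → no.
task9: end t=239 > t=259? ✗; end t=239 > t=177? ✓ → no.
Result: task1, task2, task3, task4.

task1, task2, task3, task4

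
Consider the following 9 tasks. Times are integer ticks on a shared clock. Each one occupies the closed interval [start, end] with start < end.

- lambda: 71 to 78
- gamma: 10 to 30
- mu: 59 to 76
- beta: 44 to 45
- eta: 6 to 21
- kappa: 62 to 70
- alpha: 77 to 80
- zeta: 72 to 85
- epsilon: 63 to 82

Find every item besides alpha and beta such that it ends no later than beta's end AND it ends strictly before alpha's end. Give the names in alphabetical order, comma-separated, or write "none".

Conditions: its end is no later than beta's end (X.end <= 45) AND its end is strictly before alpha's end (X.end < 80).
epsilon: end 82 <= 45? ✗; end 82 < 80? ✗ → no.
eta: end 21 <= 45? ✓; end 21 < 80? ✓ → yes.
gamma: end 30 <= 45? ✓; end 30 < 80? ✓ → yes.
kappa: end 70 <= 45? ✗; end 70 < 80? ✓ → no.
lambda: end 78 <= 45? ✗; end 78 < 80? ✓ → no.
mu: end 76 <= 45? ✗; end 76 < 80? ✓ → no.
zeta: end 85 <= 45? ✗; end 85 < 80? ✗ → no.
Result: eta, gamma.

eta, gamma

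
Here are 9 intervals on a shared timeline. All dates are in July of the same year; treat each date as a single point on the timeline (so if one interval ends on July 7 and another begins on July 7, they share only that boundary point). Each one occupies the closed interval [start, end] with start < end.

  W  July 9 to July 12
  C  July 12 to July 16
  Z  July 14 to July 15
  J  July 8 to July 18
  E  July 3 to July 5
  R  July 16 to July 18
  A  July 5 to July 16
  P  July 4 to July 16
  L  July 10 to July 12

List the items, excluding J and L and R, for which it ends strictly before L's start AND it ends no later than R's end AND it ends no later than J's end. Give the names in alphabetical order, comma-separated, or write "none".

Conditions: its end is strictly before L's start (X.end < July 10) AND its end is no later than R's end (X.end <= July 18) AND its end is no later than J's end (X.end <= July 18).
A: end July 16 < July 10? ✗; end July 16 <= July 18? ✓; end July 16 <= July 18? ✓ → no.
C: end July 16 < July 10? ✗; end July 16 <= July 18? ✓; end July 16 <= July 18? ✓ → no.
E: end July 5 < July 10? ✓; end July 5 <= July 18? ✓; end July 5 <= July 18? ✓ → yes.
P: end July 16 < July 10? ✗; end July 16 <= July 18? ✓; end July 16 <= July 18? ✓ → no.
W: end July 12 < July 10? ✗; end July 12 <= July 18? ✓; end July 12 <= July 18? ✓ → no.
Z: end July 15 < July 10? ✗; end July 15 <= July 18? ✓; end July 15 <= July 18? ✓ → no.
Result: E.

E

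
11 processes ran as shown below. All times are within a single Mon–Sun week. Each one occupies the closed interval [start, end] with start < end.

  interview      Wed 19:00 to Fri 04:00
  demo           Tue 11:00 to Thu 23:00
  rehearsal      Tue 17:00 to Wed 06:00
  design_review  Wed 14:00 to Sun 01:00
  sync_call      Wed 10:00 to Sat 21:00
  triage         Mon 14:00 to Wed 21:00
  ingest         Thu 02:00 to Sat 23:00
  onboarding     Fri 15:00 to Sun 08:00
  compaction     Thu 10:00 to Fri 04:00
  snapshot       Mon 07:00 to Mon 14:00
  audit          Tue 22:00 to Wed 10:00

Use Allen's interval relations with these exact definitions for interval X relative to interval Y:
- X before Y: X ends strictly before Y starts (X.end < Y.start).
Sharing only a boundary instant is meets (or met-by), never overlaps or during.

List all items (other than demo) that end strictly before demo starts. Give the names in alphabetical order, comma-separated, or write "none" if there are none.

snapshot

Target demo = [Tue 11:00, Thu 23:00].
audit [Tue 22:00, Wed 10:00] → during → no.
compaction [Thu 10:00, Fri 04:00] → overlapped-by → no.
design_review [Wed 14:00, Sun 01:00] → overlapped-by → no.
ingest [Thu 02:00, Sat 23:00] → overlapped-by → no.
interview [Wed 19:00, Fri 04:00] → overlapped-by → no.
onboarding [Fri 15:00, Sun 08:00] → after → no.
rehearsal [Tue 17:00, Wed 06:00] → during → no.
snapshot [Mon 07:00, Mon 14:00] → before → yes.
sync_call [Wed 10:00, Sat 21:00] → overlapped-by → no.
triage [Mon 14:00, Wed 21:00] → overlaps → no.
Result: snapshot.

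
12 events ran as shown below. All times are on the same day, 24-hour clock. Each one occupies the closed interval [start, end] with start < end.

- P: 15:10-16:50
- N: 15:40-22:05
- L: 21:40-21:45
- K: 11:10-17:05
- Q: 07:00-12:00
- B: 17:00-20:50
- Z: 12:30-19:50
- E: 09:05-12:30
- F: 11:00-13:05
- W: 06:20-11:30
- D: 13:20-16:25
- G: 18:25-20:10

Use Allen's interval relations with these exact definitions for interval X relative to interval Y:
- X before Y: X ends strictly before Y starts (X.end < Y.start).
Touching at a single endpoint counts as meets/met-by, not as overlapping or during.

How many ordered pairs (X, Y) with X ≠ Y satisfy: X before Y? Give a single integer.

Checking all 132 ordered pairs for relation 'before'; matching pairs in alphabetical order:
(B, L): B before L ✓
(D, B): D before B ✓
(D, G): D before G ✓
(D, L): D before L ✓
(E, B): E before B ✓
(E, D): E before D ✓
(E, G): E before G ✓
(E, L): E before L ✓
(E, N): E before N ✓
(E, P): E before P ✓
(F, B): F before B ✓
(F, D): F before D ✓
(F, G): F before G ✓
(F, L): F before L ✓
(F, N): F before N ✓
(F, P): F before P ✓
(G, L): G before L ✓
(K, G): K before G ✓
(K, L): K before L ✓
(P, B): P before B ✓
(P, G): P before G ✓
(P, L): P before L ✓
(Q, B): Q before B ✓
(Q, D): Q before D ✓
... plus 13 further pairs not listed.
Count: 37.

37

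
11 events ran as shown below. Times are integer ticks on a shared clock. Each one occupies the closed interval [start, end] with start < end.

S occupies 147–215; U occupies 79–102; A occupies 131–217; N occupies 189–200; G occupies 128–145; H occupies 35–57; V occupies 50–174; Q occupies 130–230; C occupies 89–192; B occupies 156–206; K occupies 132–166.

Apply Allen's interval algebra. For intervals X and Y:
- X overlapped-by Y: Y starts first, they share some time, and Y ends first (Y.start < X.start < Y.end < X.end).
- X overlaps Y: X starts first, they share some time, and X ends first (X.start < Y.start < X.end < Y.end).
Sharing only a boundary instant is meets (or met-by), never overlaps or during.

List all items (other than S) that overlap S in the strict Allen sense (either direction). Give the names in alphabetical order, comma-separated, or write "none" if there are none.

C, K, V

Target S = [147, 215].
A [131, 217] → contains → no.
B [156, 206] → during → no.
C [89, 192] → overlaps → yes.
G [128, 145] → before → no.
H [35, 57] → before → no.
K [132, 166] → overlaps → yes.
N [189, 200] → during → no.
Q [130, 230] → contains → no.
U [79, 102] → before → no.
V [50, 174] → overlaps → yes.
Result: C, K, V.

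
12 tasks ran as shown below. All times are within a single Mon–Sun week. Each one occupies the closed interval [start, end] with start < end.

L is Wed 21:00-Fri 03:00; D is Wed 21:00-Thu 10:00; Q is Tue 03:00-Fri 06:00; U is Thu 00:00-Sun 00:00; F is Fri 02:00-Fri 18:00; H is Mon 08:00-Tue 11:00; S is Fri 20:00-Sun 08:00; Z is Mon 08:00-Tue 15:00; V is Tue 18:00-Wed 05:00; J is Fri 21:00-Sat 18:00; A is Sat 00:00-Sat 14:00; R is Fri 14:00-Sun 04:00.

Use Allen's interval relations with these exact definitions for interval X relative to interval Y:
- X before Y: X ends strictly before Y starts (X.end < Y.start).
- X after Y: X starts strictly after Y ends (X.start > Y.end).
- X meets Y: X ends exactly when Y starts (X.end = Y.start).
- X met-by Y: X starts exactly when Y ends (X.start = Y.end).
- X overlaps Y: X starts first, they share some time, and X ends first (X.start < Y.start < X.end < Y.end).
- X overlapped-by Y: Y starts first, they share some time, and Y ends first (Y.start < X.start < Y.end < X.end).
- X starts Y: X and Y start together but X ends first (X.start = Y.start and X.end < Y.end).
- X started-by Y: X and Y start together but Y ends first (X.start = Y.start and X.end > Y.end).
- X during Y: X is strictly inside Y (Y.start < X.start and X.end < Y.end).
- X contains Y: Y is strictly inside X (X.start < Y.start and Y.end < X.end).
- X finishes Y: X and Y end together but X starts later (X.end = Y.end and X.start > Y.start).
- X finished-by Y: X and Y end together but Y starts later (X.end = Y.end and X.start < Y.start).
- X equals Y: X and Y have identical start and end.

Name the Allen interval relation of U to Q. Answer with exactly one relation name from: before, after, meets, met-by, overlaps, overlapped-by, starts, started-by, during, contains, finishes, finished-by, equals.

U = [Thu 00:00, Sun 00:00]; Q = [Tue 03:00, Fri 06:00].
Compare endpoints: U.start > Q.start, U.start < Q.end, U.end > Q.start, U.end > Q.end.
That pattern is 'overlapped-by'.

overlapped-by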